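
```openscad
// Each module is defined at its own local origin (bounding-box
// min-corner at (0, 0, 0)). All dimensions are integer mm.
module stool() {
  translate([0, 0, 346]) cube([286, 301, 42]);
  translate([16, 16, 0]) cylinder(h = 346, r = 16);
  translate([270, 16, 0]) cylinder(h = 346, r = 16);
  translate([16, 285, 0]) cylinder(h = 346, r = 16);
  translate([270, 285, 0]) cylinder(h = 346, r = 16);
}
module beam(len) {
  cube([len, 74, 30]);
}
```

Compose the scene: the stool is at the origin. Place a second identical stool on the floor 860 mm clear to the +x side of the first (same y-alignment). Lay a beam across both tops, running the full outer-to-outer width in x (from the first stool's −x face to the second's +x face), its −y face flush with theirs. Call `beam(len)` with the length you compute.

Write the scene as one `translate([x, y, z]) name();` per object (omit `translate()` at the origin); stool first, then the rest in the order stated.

stool();
translate([1146, 0, 0]) stool();
translate([0, 0, 388]) beam(1432);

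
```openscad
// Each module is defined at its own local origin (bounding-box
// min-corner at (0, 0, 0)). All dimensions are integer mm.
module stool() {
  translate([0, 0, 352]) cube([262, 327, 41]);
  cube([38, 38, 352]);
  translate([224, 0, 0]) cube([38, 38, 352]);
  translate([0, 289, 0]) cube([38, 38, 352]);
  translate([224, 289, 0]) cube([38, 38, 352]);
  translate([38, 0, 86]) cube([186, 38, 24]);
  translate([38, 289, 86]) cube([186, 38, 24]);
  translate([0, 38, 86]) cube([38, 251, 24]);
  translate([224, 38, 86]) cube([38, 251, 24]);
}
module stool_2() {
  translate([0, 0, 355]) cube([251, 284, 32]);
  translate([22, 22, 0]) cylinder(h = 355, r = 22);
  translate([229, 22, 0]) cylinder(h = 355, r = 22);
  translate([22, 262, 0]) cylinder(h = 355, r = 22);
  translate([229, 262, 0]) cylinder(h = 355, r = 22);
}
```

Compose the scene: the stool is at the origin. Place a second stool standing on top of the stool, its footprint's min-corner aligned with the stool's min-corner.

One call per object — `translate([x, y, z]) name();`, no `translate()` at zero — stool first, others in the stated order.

stool();
translate([0, 0, 393]) stool_2();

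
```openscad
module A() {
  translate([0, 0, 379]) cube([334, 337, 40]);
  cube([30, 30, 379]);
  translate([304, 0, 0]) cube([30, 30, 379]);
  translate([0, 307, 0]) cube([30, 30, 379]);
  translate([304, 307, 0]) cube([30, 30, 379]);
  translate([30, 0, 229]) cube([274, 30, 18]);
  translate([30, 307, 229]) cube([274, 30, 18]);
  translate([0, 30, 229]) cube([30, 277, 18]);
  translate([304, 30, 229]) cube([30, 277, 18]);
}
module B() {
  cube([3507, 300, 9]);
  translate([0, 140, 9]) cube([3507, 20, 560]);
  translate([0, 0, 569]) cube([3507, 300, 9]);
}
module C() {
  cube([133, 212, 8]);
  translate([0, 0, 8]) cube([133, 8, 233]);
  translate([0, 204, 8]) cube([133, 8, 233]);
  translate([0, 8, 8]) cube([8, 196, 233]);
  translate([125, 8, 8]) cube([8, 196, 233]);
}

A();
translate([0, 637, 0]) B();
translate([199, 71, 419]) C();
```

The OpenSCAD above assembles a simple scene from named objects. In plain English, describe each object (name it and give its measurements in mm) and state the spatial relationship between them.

A is a simple wooden stool: a rectangular seat 334 mm (x) by 337 mm (y), 40 mm thick, top face at z = 419 mm, on four square legs, each 30×30 mm in cross-section. The legs rest on z = 0, each flush with a corner of the seat. Four stretchers, 30 mm wide and 18 mm tall, connect adjacent legs with their undersides at z = 229 mm, each running between the inner faces of the legs it joins and aligned with the legs' outer faces on the other axis.

B is an I-beam lying along x, 3507 mm long. Overall section height 578 mm. Two flanges 300 mm wide (y) and 9 mm thick, one on the floor and one at the top; a web 20 mm thick runs between them, centred on the flange width.

C is an open-topped rectangular box: outside dimensions 133×212×241 mm, with a uniform wall and base thickness of 8 mm. The base is a full 133×212 slab on the floor; four walls sit on top of the base. The front and back walls (the −y and +y sides) span the full width; the two side walls fit between them.

The I-beam is on the floor beside the stool on its +y side. The open box is on top of the stool.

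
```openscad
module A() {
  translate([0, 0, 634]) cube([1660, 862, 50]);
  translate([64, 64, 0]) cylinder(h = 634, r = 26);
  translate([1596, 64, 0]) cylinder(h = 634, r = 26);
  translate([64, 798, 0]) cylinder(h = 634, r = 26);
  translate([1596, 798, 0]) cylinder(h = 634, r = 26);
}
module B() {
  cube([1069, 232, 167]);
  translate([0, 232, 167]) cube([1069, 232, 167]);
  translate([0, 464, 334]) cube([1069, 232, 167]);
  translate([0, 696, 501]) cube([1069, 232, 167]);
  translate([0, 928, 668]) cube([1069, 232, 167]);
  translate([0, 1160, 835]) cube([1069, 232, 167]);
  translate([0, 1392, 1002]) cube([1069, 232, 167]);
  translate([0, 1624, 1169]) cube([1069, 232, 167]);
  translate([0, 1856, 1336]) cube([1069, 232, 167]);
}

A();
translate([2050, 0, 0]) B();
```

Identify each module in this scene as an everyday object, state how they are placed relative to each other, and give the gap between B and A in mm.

The staircase's nearest face is 390 mm from the table's +x face.

A is a table. B is a staircase. The staircase is on the floor beside the table on its +x side. The gap between the staircase and the table is 390 mm.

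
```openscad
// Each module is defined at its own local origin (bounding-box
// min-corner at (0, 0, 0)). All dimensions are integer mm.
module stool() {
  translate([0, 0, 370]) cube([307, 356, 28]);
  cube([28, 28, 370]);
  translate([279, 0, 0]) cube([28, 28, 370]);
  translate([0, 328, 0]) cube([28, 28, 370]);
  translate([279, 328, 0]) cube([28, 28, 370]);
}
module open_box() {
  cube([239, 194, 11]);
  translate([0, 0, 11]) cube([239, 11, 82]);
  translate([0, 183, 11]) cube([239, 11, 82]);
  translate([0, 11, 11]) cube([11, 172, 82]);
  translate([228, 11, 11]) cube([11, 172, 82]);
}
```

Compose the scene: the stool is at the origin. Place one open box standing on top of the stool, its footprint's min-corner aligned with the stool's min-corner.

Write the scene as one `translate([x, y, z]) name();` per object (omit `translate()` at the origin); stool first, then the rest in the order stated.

stool();
translate([0, 0, 398]) open_box();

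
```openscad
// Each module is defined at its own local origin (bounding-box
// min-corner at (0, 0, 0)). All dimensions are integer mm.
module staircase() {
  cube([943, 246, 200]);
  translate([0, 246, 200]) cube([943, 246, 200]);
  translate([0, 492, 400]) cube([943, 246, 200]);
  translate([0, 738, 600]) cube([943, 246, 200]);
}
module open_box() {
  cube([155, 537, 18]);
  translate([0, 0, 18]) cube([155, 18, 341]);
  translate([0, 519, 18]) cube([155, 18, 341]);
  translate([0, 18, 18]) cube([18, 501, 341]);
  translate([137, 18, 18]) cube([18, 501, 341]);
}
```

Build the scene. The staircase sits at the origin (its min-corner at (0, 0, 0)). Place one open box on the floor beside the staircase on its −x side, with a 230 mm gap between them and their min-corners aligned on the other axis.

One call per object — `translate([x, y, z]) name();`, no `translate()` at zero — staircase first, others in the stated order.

staircase();
translate([-385, 0, 0]) open_box();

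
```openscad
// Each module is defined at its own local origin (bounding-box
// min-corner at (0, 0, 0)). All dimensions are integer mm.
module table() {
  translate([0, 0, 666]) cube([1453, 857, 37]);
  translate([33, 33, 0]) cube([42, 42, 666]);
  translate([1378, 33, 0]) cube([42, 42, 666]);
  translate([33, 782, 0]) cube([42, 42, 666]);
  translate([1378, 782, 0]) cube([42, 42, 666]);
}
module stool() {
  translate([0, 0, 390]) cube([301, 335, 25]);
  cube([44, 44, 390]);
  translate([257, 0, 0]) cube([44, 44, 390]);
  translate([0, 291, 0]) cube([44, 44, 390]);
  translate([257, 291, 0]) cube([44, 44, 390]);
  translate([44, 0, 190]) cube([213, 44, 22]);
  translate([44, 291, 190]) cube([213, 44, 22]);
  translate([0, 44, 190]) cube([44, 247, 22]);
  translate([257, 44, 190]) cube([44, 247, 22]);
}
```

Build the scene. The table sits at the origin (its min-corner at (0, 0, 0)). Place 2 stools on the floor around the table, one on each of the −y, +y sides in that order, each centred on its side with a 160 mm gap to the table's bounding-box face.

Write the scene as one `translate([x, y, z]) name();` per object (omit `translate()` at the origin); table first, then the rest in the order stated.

table();
translate([576, -495, 0]) stool();
translate([576, 1017, 0]) stool();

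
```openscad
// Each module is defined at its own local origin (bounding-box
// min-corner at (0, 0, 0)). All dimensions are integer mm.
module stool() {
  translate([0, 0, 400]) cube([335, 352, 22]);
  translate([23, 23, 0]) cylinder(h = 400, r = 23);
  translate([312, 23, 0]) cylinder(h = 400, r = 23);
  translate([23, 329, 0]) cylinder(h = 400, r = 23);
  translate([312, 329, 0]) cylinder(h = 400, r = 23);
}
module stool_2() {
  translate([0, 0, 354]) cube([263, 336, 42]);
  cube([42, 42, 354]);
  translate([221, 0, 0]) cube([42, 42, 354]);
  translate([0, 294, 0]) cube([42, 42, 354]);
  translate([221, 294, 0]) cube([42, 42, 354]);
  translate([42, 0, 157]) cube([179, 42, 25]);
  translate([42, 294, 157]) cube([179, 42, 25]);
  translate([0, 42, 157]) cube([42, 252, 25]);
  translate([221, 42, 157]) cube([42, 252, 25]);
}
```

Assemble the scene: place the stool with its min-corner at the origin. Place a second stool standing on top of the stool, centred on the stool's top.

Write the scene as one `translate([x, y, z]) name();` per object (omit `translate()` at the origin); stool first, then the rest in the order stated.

stool();
translate([36, 8, 422]) stool_2();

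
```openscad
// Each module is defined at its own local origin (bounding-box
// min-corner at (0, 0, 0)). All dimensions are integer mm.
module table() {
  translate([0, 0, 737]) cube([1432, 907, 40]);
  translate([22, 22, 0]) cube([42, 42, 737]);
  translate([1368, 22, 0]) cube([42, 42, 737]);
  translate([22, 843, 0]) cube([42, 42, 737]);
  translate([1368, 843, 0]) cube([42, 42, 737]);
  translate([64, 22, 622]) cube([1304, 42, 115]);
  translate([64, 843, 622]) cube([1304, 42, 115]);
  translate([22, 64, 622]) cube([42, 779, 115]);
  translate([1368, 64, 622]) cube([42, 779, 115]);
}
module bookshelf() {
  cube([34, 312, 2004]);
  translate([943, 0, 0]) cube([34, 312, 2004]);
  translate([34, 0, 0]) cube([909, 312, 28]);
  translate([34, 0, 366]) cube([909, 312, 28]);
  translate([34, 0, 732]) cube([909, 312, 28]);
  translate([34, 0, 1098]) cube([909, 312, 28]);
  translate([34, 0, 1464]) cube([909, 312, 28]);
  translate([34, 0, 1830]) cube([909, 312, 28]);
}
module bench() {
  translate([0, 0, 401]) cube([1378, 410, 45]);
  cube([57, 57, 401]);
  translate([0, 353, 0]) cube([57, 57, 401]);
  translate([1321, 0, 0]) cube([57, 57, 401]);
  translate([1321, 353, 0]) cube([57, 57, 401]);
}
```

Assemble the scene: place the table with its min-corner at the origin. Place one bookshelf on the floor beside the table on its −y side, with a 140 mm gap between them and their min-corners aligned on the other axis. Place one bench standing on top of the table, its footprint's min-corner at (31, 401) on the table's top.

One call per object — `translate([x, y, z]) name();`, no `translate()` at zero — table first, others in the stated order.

table();
translate([0, -452, 0]) bookshelf();
translate([31, 401, 777]) bench();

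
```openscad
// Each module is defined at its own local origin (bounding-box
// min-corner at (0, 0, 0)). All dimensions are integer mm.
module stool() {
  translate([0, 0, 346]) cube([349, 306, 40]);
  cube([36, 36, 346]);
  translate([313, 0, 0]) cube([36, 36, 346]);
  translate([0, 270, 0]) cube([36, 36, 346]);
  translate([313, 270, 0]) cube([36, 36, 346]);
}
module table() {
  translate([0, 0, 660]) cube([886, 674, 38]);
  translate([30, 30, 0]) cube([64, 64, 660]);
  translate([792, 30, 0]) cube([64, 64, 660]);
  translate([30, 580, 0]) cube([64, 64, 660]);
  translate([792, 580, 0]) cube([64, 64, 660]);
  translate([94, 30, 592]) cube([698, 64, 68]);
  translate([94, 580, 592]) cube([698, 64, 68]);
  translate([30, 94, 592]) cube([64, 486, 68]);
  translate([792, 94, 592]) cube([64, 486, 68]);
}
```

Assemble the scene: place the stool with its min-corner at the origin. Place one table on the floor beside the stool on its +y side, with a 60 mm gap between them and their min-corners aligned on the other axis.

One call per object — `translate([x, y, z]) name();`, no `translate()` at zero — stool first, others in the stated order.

stool();
translate([0, 366, 0]) table();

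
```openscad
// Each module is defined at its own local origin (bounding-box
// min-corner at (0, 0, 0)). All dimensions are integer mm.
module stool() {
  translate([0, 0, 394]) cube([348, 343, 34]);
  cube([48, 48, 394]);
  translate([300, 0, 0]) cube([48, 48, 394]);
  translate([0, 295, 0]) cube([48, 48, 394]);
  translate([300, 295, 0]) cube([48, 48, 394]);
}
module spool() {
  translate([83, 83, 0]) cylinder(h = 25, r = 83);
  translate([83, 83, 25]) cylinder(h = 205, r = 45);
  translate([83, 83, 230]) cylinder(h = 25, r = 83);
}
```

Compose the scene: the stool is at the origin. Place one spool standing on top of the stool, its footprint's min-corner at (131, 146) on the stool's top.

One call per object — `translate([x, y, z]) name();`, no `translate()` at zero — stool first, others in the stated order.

stool();
translate([131, 146, 428]) spool();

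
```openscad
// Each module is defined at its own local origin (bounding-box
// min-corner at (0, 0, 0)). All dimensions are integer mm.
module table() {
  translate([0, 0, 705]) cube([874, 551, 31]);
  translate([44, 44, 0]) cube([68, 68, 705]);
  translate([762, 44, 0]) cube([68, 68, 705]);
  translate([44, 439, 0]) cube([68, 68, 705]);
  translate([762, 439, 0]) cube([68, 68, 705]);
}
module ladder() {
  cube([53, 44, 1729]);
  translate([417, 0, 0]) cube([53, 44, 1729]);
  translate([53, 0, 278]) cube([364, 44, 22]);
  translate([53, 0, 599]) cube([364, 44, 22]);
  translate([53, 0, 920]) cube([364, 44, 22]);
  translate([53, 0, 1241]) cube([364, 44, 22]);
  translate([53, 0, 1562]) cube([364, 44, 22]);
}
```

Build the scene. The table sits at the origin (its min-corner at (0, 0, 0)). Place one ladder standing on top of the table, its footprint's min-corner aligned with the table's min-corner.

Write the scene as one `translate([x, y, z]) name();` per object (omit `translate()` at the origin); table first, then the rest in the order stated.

table();
translate([0, 0, 736]) ladder();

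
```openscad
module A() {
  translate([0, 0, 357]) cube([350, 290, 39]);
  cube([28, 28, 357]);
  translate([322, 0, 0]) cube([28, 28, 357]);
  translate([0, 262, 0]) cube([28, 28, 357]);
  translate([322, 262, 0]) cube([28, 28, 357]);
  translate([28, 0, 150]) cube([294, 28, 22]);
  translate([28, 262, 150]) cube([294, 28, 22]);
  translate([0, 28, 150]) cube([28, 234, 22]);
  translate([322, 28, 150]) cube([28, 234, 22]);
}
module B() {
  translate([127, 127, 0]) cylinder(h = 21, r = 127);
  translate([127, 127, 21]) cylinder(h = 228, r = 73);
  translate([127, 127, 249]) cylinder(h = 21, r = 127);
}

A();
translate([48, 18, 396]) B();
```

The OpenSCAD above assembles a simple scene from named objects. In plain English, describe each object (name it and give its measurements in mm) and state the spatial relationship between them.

A is a simple wooden stool: a rectangular seat 350 mm (x) by 290 mm (y), 39 mm thick, top face at z = 396 mm, on four square legs, each 28×28 mm in cross-section. The legs rest on z = 0, each flush with a corner of the seat. Four stretchers, 28 mm wide and 22 mm tall, connect adjacent legs with their undersides at z = 150 mm, each running between the inner faces of the legs it joins and aligned with the legs' outer faces on the other axis.

B is a spool: two coaxial disc flanges of radius 127 mm and thickness 21 mm, joined by a core cylinder of radius 73 mm and height 228 mm. The lower flange rests on z = 0 and the three cylinders share a vertical axis.

The spool is on top of the stool, centred.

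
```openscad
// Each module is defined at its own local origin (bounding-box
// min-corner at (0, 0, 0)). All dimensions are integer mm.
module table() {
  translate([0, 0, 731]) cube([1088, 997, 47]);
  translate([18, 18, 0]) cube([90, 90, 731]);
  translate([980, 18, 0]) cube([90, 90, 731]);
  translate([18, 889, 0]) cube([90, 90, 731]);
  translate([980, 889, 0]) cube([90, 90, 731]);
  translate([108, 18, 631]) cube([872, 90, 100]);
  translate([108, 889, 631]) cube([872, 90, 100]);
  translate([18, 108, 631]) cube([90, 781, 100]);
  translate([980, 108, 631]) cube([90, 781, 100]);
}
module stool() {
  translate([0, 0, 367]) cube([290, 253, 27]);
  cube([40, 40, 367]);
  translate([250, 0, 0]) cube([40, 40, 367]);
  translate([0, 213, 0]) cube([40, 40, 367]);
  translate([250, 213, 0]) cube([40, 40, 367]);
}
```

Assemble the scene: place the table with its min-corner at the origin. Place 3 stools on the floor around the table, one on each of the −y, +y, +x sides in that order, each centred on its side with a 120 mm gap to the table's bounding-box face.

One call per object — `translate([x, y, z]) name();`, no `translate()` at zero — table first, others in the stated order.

table();
translate([399, -373, 0]) stool();
translate([399, 1117, 0]) stool();
translate([1208, 372, 0]) stool();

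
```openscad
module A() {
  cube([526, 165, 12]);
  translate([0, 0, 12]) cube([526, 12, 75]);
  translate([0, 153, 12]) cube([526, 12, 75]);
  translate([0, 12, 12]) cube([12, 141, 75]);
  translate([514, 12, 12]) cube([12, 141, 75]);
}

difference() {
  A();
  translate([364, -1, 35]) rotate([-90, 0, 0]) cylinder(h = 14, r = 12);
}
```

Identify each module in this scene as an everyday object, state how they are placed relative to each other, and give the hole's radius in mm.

A is an open box. The open box has a circular hole through its front wall. The hole's radius is 12 mm.

The subtracted cylinder has r = 12 mm.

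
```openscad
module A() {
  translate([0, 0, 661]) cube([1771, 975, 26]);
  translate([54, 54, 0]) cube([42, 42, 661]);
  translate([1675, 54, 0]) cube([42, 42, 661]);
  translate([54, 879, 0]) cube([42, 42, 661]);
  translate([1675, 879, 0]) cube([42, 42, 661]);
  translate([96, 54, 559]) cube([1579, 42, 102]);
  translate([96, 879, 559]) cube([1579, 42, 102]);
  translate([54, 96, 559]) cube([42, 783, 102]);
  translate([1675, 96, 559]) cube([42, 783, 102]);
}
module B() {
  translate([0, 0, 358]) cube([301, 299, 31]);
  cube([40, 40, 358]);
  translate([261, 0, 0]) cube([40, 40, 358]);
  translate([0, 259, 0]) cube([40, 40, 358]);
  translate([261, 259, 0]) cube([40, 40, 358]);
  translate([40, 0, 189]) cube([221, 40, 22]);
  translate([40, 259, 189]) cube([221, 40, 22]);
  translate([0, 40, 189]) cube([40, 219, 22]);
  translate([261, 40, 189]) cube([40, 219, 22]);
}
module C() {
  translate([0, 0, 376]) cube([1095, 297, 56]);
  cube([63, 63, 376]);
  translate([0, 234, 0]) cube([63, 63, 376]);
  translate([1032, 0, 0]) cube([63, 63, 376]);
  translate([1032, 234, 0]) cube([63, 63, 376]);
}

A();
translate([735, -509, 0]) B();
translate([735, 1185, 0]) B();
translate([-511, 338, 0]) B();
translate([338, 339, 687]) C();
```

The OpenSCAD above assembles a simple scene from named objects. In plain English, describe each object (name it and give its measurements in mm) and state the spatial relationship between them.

A is a table with a 1771×975 mm rectangular top, 26 mm thick, top surface at z = 687 mm, supported by four 42×42 mm square legs, each inset 54 mm from the nearest pair of top edges, running from the floor. Four apron rails, 42 mm thick and 102 mm tall, run between adjacent legs with their top edges flush with the underside of the top and their outer faces flush with the legs' outer faces.

B is a four-legged stool. The seat is a 301×299×31 mm slab whose top surface is at z = 389 mm; four square legs, each 40×40 mm in cross-section, run from the floor (z = 0) to the underside of the seat, each flush with a corner of the seat. Four stretchers, 40 mm wide and 22 mm tall, connect adjacent legs with their undersides at z = 189 mm, each running between the inner faces of the legs it joins and aligned with the legs' outer faces on the other axis.

C is a long wooden bench with a 1095 mm (x) × 297 mm (y) seat, 56 mm thick, its top surface 432 mm above the floor. Four 63 mm square legs at the seat corners, flush with the edges, run from z = 0 to the seat underside.

Three stools sit around the table at the −y, +y, −x sides. The bench is on top of the table, centred.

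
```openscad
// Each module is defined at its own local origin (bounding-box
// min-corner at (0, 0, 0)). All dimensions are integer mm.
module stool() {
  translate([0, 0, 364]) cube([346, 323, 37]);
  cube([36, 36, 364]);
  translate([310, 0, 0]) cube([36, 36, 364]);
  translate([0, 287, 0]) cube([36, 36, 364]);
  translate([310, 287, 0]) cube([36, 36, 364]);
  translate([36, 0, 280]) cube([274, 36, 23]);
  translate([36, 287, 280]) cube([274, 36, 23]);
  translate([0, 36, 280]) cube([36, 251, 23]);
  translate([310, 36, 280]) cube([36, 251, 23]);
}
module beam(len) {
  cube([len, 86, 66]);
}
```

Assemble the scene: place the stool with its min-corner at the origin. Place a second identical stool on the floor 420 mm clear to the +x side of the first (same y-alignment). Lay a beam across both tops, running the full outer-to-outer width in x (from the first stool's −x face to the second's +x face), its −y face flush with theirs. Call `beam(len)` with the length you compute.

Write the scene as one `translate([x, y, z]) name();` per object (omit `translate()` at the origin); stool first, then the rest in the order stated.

stool();
translate([766, 0, 0]) stool();
translate([0, 0, 401]) beam(1112);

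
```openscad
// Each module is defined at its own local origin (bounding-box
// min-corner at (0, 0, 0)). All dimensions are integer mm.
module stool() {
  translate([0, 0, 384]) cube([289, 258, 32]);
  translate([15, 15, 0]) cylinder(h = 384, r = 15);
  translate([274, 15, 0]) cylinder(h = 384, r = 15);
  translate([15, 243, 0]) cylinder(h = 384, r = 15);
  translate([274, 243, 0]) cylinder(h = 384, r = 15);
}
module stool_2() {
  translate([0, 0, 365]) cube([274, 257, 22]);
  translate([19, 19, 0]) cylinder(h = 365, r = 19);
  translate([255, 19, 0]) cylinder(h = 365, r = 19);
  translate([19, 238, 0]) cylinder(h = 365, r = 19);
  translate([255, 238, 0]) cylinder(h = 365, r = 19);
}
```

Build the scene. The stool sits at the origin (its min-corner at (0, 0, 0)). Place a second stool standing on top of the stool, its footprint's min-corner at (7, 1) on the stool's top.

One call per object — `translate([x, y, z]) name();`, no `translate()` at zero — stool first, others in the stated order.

stool();
translate([7, 1, 416]) stool_2();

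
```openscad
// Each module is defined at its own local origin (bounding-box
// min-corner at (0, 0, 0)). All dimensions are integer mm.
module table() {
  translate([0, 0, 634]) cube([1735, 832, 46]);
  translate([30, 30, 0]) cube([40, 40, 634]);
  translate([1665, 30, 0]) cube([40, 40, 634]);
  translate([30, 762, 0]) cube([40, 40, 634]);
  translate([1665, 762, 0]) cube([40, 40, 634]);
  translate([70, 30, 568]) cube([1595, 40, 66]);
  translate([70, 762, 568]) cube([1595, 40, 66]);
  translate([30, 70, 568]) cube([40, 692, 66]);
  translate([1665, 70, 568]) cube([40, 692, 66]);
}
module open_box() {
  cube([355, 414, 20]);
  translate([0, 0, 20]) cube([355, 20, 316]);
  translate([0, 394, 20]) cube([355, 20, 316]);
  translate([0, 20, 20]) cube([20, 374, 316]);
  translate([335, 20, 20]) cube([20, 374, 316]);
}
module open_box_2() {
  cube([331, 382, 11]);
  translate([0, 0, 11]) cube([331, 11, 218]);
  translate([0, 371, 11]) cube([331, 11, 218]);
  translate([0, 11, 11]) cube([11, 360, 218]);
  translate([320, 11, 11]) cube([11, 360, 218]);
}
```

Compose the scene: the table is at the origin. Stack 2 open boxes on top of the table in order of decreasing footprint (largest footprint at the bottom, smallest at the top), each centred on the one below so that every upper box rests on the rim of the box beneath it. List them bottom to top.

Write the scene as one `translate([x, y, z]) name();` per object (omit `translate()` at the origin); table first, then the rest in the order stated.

table();
translate([690, 209, 680]) open_box();
translate([702, 225, 1016]) open_box_2();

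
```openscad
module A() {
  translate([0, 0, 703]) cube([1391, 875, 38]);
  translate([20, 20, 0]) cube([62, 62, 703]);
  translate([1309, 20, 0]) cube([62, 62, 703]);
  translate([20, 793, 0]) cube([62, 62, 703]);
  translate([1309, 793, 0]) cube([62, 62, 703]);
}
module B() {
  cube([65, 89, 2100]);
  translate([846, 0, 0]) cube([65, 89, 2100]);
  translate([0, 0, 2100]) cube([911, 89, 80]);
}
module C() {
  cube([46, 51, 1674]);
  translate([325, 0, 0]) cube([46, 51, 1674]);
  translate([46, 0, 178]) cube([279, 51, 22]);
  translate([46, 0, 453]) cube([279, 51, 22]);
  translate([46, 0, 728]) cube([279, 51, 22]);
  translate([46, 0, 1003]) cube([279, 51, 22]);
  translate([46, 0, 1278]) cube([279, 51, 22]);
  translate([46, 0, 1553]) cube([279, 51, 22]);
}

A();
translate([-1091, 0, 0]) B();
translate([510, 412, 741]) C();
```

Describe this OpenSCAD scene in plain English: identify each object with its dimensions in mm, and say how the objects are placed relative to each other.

A is a table: top 1391 mm (x) × 875 mm (y), 38 mm thick, upper face at z = 741 mm, on four 62×62 mm square legs, each inset 20 mm from the nearest pair of top edges, running from z = 0 to the bottom of the top.

B is a door frame. The clear opening is 781 mm wide and 2100 mm high. Two 65 mm wide jambs, 89 mm deep, stand either side of the opening from the floor to the top of the opening. A 80 mm thick head sits across the top of both jambs, spanning the full outside width of the frame.

C is a wooden ladder with two side rails of 46×51 mm section and 1674 mm height, set 371 mm apart overall. Between them run 6 rectangular rungs (51 mm deep, 22 mm thick), front faces flush with the rails' −y face. The bottom of the first rung is 178 mm above the floor and each subsequent rung is 275 mm higher than the one below.

The door frame is on the floor beside the table on its −x side. The ladder is on top of the table, centred.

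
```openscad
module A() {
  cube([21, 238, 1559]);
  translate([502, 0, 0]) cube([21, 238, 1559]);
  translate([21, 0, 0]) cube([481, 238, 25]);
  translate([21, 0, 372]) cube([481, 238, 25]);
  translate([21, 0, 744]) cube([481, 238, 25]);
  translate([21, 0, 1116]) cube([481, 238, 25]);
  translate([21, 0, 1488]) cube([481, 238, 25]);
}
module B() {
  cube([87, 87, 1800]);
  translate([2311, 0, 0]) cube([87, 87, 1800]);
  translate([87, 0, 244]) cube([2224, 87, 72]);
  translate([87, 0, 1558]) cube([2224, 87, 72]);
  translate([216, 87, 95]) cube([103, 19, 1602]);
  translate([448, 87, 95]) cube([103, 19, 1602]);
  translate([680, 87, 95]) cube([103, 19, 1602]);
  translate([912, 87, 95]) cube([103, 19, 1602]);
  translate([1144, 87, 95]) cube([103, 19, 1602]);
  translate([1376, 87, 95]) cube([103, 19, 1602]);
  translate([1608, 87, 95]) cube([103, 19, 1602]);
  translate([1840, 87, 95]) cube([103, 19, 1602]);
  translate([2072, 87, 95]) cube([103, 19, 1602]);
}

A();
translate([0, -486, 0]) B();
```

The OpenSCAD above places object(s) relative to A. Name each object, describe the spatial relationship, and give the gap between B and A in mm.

A is a bookshelf. B is a fence section. The fence section is on the floor beside the bookshelf on its −y side. The gap between the fence section and the bookshelf is 380 mm.

The fence section's nearest face is 380 mm from the bookshelf's −y face.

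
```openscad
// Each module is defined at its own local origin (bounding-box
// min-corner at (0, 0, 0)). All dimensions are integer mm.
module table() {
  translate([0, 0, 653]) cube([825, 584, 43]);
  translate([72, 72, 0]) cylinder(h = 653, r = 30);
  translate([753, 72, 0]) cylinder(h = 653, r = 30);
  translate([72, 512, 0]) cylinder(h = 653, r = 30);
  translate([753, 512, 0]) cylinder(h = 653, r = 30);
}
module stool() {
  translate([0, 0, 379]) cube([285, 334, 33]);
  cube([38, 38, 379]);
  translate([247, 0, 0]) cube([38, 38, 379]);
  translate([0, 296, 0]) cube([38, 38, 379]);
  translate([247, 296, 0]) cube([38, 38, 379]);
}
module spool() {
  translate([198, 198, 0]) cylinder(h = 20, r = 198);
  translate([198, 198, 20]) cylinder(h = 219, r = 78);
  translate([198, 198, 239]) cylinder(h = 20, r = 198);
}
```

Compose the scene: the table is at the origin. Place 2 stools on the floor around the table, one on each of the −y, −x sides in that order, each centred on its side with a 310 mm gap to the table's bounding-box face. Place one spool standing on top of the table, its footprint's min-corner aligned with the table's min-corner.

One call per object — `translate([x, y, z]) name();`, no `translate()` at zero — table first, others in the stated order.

table();
translate([270, -644, 0]) stool();
translate([-595, 125, 0]) stool();
translate([0, 0, 696]) spool();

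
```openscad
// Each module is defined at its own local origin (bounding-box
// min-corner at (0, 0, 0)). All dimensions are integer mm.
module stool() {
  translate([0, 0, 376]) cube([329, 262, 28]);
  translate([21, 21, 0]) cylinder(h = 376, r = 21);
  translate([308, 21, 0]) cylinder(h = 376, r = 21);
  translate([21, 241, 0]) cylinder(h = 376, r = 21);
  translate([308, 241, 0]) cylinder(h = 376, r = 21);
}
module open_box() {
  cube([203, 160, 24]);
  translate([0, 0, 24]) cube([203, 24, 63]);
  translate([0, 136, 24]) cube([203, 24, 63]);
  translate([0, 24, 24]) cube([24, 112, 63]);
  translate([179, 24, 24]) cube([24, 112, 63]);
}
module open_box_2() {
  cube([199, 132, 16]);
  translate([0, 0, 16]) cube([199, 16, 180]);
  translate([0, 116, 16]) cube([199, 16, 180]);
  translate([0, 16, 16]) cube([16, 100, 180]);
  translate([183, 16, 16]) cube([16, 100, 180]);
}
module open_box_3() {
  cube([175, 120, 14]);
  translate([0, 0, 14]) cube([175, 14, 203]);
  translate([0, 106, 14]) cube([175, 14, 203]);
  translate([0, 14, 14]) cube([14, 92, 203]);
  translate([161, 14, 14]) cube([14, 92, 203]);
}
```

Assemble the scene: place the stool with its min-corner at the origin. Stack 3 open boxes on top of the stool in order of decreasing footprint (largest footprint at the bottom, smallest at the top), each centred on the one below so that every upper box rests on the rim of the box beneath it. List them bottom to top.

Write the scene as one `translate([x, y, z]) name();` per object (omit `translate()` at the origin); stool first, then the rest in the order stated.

stool();
translate([63, 51, 404]) open_box();
translate([65, 65, 491]) open_box_2();
translate([77, 71, 687]) open_box_3();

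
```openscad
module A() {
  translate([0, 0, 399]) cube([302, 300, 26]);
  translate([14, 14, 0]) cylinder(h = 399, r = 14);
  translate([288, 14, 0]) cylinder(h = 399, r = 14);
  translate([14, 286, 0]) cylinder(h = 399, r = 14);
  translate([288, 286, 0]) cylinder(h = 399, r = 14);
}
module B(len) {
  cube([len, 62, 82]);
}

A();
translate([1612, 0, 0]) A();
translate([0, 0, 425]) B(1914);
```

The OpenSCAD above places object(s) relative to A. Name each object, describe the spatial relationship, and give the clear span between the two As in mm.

A is a stool. B is a beam. A beam spans the tops of two stools. The clear span between the two stools is 1310 mm.

Second stool starts at x = 1612; first ends at x = 302; clear span = 1612 − 302 = 1310 mm.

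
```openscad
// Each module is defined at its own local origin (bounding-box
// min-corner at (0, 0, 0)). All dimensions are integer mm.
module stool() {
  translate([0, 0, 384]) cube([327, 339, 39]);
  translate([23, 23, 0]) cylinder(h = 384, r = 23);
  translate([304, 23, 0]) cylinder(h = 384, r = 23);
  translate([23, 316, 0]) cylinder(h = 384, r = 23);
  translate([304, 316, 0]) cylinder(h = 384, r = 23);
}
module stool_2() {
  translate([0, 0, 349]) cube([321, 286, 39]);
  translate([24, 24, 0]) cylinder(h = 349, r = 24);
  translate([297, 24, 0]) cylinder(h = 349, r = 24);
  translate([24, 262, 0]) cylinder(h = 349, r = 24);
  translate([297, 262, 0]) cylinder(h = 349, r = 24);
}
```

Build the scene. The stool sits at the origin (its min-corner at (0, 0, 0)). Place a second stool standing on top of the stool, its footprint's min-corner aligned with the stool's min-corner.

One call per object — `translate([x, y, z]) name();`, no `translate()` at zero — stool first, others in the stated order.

stool();
translate([0, 0, 423]) stool_2();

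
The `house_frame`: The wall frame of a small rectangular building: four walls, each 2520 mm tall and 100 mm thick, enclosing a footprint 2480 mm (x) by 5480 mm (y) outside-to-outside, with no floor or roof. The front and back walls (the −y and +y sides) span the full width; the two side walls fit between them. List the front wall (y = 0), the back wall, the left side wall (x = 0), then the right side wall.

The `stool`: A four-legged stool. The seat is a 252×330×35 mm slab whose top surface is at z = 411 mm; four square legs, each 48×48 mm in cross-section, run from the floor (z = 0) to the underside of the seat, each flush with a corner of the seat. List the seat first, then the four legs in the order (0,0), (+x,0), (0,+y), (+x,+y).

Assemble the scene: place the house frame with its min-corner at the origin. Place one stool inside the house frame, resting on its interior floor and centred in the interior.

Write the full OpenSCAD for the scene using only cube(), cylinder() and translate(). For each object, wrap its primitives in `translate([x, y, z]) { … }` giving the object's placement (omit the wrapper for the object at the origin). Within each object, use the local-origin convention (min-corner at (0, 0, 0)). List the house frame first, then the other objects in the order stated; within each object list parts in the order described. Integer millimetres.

cube([2480, 100, 2520]);
translate([0, 5380, 0]) cube([2480, 100, 2520]);
translate([0, 100, 0]) cube([100, 5280, 2520]);
translate([2380, 100, 0]) cube([100, 5280, 2520]);
translate([1114, 2575, 0]) {
  translate([0, 0, 376]) cube([252, 330, 35]);
  cube([48, 48, 376]);
  translate([204, 0, 0]) cube([48, 48, 376]);
  translate([0, 282, 0]) cube([48, 48, 376]);
  translate([204, 282, 0]) cube([48, 48, 376]);
}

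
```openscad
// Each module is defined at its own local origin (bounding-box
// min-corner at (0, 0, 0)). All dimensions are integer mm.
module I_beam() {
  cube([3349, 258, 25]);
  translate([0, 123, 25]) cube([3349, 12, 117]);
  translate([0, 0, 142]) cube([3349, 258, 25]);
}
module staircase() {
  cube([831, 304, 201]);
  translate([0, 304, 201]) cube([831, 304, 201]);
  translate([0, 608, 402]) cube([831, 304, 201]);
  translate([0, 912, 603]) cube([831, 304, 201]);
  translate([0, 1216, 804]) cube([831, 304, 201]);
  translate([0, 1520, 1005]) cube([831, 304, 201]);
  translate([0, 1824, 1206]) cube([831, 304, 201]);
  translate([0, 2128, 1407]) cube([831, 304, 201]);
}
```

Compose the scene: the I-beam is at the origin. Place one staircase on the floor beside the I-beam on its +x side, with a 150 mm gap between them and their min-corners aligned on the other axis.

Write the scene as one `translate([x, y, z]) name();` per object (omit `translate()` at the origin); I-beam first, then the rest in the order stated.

I_beam();
translate([3499, 0, 0]) staircase();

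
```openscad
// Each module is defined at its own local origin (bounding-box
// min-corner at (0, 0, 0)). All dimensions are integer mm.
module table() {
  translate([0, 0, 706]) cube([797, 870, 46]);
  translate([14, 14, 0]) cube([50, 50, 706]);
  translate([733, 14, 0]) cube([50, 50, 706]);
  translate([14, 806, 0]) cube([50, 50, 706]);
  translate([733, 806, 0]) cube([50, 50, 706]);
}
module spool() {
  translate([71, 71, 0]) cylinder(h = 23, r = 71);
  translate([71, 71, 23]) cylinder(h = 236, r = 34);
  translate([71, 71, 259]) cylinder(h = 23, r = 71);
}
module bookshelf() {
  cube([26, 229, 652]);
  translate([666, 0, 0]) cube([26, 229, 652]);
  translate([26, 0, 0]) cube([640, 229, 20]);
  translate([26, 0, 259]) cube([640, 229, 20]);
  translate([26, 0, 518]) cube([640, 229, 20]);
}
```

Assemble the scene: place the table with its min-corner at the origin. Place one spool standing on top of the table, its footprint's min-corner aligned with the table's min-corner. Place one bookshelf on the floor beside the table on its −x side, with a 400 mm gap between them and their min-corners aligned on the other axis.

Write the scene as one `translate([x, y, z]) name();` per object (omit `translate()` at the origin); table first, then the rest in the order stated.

table();
translate([0, 0, 752]) spool();
translate([-1092, 0, 0]) bookshelf();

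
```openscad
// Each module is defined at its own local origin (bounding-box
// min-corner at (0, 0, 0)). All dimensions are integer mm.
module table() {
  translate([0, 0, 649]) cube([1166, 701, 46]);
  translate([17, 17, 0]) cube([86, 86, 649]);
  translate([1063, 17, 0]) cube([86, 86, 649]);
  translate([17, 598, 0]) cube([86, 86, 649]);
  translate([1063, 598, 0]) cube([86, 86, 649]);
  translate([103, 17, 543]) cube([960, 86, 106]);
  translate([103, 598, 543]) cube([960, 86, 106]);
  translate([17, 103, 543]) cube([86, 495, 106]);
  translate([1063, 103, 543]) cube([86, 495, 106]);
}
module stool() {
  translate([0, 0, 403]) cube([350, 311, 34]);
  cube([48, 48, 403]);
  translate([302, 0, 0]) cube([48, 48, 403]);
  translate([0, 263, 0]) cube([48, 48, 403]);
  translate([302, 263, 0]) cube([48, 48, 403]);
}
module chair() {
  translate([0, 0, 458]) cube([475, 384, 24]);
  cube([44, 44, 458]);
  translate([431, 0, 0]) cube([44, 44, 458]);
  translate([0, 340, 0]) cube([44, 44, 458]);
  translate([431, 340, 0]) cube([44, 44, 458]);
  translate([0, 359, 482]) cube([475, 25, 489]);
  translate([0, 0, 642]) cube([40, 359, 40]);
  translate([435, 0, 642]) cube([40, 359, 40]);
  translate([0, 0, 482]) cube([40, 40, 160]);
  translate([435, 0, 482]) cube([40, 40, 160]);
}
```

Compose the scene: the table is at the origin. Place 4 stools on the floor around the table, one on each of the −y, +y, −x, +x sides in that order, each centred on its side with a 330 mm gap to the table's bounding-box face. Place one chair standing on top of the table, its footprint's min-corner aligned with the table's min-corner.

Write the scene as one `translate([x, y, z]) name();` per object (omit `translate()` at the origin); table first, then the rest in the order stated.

table();
translate([408, -641, 0]) stool();
translate([408, 1031, 0]) stool();
translate([-680, 195, 0]) stool();
translate([1496, 195, 0]) stool();
translate([0, 0, 695]) chair();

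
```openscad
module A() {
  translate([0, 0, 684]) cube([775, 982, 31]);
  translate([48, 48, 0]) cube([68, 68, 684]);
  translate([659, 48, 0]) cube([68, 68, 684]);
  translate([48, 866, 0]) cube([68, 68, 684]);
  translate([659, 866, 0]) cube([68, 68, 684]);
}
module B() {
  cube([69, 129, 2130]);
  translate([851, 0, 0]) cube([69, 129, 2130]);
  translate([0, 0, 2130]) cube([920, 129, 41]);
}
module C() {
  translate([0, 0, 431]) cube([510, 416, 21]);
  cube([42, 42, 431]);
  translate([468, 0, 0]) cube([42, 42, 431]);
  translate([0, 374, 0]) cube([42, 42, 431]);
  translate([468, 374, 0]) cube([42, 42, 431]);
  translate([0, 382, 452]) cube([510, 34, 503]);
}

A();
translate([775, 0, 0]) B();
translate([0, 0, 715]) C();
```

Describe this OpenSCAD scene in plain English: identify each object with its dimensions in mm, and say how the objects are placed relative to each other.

A is a rectangular dining table. The top is 775×982×31 mm with its upper surface at z = 715 mm. It stands on four 68×68 mm square legs, each inset 48 mm from the nearest pair of top edges, running from the floor to the underside of the top.

B is a rectangular door frame: two vertical jambs of 69×129 mm section, 2130 mm tall, with a clear opening 782 mm wide between their inner faces. A header 41 mm tall and 129 mm deep lies on top of the jambs and spans the full outside width.

C is a chair: 510×416 mm seat, 21 mm thick, top at z = 452 mm, on four 42 mm square corner legs flush with the seat edges. A 34 mm thick backrest slab spans the full seat width, extending 503 mm above the seat top, its back face flush with the seat's +y edge.

The door frame is against the table's +x side, with their −y faces flush. The chair is on top of the table.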